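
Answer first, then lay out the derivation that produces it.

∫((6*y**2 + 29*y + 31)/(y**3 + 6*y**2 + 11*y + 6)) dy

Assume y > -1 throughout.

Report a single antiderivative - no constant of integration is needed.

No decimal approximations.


The answer is 4*log(y + 1) + 3*log(y + 2) - log(y + 3).
Step 1. Decompose ∫((6*y**2 + 29*y + 31)/(y**3 + 6*y**2 + 11*y + 6)) dy by partial fractions, (6*y**2 + 29*y + 31)/(y**3 + 6*y**2 + 11*y + 6) = -1/(y + 3) + 3/(y + 2) + 4/(y + 1): now ∫(4/(y + 1)) dy + ∫(3/(y + 2)) dy + ∫(-1/(y + 3)) dy.
Step 2. Evaluate the standard form [assuming y > -1]: now 4*log(y + 1) + ∫(3/(y + 2)) dy + ∫(-1/(y + 3)) dy.
Step 3. Evaluate the standard form [assuming y > -2]: now 4*log(y + 1) + 3*log(y + 2) + ∫(-1/(y + 3)) dy.
Step 4. Evaluate the standard form [assuming y > -3]: now 4*log(y + 1) + 3*log(y + 2) - log(y + 3).
Answer: 4*log(y + 1) + 3*log(y + 2) - log(y + 3).


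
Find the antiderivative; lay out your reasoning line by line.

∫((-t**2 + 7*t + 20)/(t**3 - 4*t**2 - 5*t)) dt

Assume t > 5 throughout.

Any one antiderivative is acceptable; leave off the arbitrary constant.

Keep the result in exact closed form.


Step 1. Decompose ∫((-t**2 + 7*t + 20)/(t**3 - 4*t**2 - 5*t)) dt by partial fractions, (-t**2 + 7*t + 20)/(t**3 - 4*t**2 - 5*t) = 2/(t + 1) + 1/(t - 5) - 4/t: now ∫(-4/t) dt + ∫(1/(t - 5)) dt + ∫(2/(t + 1)) dt.
Step 2. Evaluate the standard form [assuming t > -1]: now 2*log(t + 1) + ∫(-4/t) dt + ∫(1/(t - 5)) dt.
Step 3. Evaluate the standard form [assuming t > 5]: now log(t - 5) + 2*log(t + 1) + ∫(-4/t) dt.
Step 4. Evaluate the standard form [assuming t > 0]: now -4*log(t) + log(t - 5) + 2*log(t + 1).
Answer: -4*log(t) + log(t - 5) + 2*log(t + 1).


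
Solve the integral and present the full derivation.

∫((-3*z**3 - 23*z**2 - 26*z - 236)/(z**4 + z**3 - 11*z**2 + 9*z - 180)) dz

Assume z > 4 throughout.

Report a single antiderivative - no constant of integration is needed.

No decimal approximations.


Step 1. Decompose ∫((-3*z**3 - 23*z**2 - 26*z - 236)/(z**4 + z**3 - 11*z**2 + 9*z - 180)) dz by partial fractions, (-3*z**3 - 23*z**2 - 26*z - 236)/(z**4 + z**3 - 11*z**2 + 9*z - 180) = 1/(z**2 + 9) + 1/(z + 5) - 4/(z - 4): now ∫(-4/(z - 4)) dz + ∫(1/(z + 5)) dz + ∫(1/(z**2 + 9)) dz.
Step 2. Evaluate the standard form [assuming z > 4]: now -4*log(z - 4) + ∫(1/(z + 5)) dz + ∫(1/(z**2 + 9)) dz.
Step 3. Evaluate the standard form [assuming z > -5]: now -4*log(z - 4) + log(z + 5) + ∫(1/(z**2 + 9)) dz.
Step 4. Evaluate the standard form: now -4*log(z - 4) + log(z + 5) + atan(z/3)/3.
Answer: -4*log(z - 4) + log(z + 5) + atan(z/3)/3.


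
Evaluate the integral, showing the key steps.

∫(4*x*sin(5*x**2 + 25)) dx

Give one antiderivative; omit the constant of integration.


Step 1. Substitute u = x**2 + 5, turning ∫(4*x*sin(5*x**2 + 25)) dx into ∫(2*sin(5*u)) du: now ∫(2*sin(5*u)) du.
Step 2. Evaluate the standard form: now -2*cos(5*u)/5.
Step 3. Substitute back u = x**2 + 5: now -2*cos(5*x**2 + 25)/5.
Answer: -2*cos(5*x**2 + 25)/5.


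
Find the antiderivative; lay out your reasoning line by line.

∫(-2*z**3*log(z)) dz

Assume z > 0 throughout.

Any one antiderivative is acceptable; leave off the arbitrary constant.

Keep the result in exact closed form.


Step 1. Integrate ∫(-2*z**3*log(z)) dz by parts with u = log(z), dv = (-2*z**3) dz, so v = -z**4/2 [assuming z > 0]: now -z**4*log(z)/2 + ∫(z**3/2) dz.
Step 2. Evaluate the standard form: now -z**4*log(z)/2 + z**4/8.
Answer: -z**4*log(z)/2 + z**4/8.


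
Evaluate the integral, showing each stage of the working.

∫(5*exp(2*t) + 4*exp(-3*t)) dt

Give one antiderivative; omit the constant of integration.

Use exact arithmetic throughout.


Step 1. Rewrite: now ∫(4*exp(-3*t)) dt + ∫(5*exp(2*t)) dt.
Step 2. Evaluate the standard form: now ∫(5*exp(2*t)) dt - 4*exp(-3*t)/3.
Step 3. Evaluate the standard form: now 5*exp(2*t)/2 - 4*exp(-3*t)/3.
Answer: 5*exp(2*t)/2 - 4*exp(-3*t)/3.


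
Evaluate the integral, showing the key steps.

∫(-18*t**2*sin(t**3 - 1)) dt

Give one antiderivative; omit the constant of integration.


Step 1. Substitute u = t**3 - 1, turning ∫(-18*t**2*sin(t**3 - 1)) dt into ∫(-6*sin(u)) du: now ∫(-6*sin(u)) du.
Step 2. Evaluate the standard form: now 6*cos(u).
Step 3. Substitute back u = t**3 - 1: now 6*cos(t**3 - 1).
Answer: 6*cos(t**3 - 1).


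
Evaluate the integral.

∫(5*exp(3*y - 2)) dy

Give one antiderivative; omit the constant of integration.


Answer: 5*exp(3*y - 2)/3.


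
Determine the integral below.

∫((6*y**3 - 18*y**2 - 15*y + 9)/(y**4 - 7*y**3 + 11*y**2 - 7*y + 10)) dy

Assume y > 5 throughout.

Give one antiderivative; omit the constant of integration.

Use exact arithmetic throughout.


Answer: 3*log(y - 5) + 3*log(y - 2) + 3*atan(y).


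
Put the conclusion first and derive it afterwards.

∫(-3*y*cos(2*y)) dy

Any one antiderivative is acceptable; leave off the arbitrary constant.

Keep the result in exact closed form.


The answer is -3*y*sin(2*y)/2 - 3*cos(2*y)/4.
Step 1. Integrate ∫(-3*y*cos(2*y)) dy by parts with u = y, dv = (-3*cos(2*y)) dy, so v = -3*sin(2*y)/2: now -3*y*sin(2*y)/2 + ∫(3*sin(2*y)/2) dy.
Step 2. Evaluate the standard form: now -3*y*sin(2*y)/2 - 3*cos(2*y)/4.
Answer: -3*y*sin(2*y)/2 - 3*cos(2*y)/4.


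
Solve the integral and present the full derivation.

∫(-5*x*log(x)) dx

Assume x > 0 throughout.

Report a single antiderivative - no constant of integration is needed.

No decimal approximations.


Step 1. Integrate ∫(-5*x*log(x)) dx by parts with u = log(x), dv = (-5*x) dx, so v = -5*x**2/2 [assuming x > 0]: now -5*x**2*log(x)/2 + ∫(5*x/2) dx.
Step 2. Evaluate the standard form: now -5*x**2*log(x)/2 + 5*x**2/4.
Answer: -5*x**2*log(x)/2 + 5*x**2/4.


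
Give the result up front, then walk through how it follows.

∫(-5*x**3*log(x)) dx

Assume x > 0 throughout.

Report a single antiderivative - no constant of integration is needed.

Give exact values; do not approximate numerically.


The answer is -5*x**4*log(x)/4 + 5*x**4/16.
Step 1. Integrate ∫(-5*x**3*log(x)) dx by parts with u = log(x), dv = (-5*x**3) dx, so v = -5*x**4/4 [assuming x > 0]: now -5*x**4*log(x)/4 + ∫(5*x**3/4) dx.
Step 2. Evaluate the standard form: now -5*x**4*log(x)/4 + 5*x**4/16.
Answer: -5*x**4*log(x)/4 + 5*x**4/16.


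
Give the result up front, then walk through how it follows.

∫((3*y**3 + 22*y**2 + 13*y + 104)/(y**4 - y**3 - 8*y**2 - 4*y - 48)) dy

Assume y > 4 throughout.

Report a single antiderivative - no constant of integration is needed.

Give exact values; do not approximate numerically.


The answer is 5*log(y - 4) - 2*log(y + 3) - atan(y/2)/2.
Step 1. Decompose ∫((3*y**3 + 22*y**2 + 13*y + 104)/(y**4 - y**3 - 8*y**2 - 4*y - 48)) dy by partial fractions, (3*y**3 + 22*y**2 + 13*y + 104)/(y**4 - y**3 - 8*y**2 - 4*y - 48) = -1/(y**2 + 4) - 2/(y + 3) + 5/(y - 4): now ∫(5/(y - 4)) dy + ∫(-2/(y + 3)) dy + ∫(-1/(y**2 + 4)) dy.
Step 2. Evaluate the standard form [assuming y > -3]: now -2*log(y + 3) + ∫(5/(y - 4)) dy + ∫(-1/(y**2 + 4)) dy.
Step 3. Evaluate the standard form [assuming y > 4]: now 5*log(y - 4) - 2*log(y + 3) + ∫(-1/(y**2 + 4)) dy.
Step 4. Evaluate the standard form: now 5*log(y - 4) - 2*log(y + 3) - atan(y/2)/2.
Answer: 5*log(y - 4) - 2*log(y + 3) - atan(y/2)/2.


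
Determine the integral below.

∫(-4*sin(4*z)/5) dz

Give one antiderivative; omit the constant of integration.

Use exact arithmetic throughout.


Answer: cos(4*z)/5.


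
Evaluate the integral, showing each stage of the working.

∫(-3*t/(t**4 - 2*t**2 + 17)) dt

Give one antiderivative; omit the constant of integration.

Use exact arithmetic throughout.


Step 1. Substitute u = t**2 - 1, turning ∫(-3*t/(t**4 - 2*t**2 + 17)) dt into ∫(-3/(2*(u**2 + 16))) du: now ∫(-3/(2*(u**2 + 16))) du.
Step 2. Evaluate the standard form: now -3*atan(u/4)/8.
Step 3. Substitute back u = t**2 - 1: now -3*atan(t**2/4 - 1/4)/8.
Answer: -3*atan(t**2/4 - 1/4)/8.


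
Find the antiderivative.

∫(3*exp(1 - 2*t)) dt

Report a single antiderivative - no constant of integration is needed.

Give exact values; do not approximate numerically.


Answer: -3*exp(1 - 2*t)/2.


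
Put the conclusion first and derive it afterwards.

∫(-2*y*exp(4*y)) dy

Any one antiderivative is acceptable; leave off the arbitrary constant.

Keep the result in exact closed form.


The answer is -y*exp(4*y)/2 + exp(4*y)/8.
Step 1. Integrate ∫(-2*y*exp(4*y)) dy by parts with u = y, dv = (-2*exp(4*y)) dy, so v = -exp(4*y)/2: now -y*exp(4*y)/2 + ∫(exp(4*y)/2) dy.
Step 2. Evaluate the standard form: now -y*exp(4*y)/2 + exp(4*y)/8.
Answer: -y*exp(4*y)/2 + exp(4*y)/8.


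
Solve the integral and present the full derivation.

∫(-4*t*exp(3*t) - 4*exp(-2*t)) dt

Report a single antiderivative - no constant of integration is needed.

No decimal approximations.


Step 1. Rewrite: now ∫(-4*t*exp(3*t)) dt + ∫(-4*exp(-2*t)) dt.
Step 2. Evaluate the standard form: now ∫(-4*t*exp(3*t)) dt + 2*exp(-2*t).
Step 3. Integrate ∫(-4*t*exp(3*t)) dt by parts with u = t, dv = (-4*exp(3*t)) dt, so v = -4*exp(3*t)/3: now -4*t*exp(3*t)/3 + ∫(4*exp(3*t)/3) dt + 2*exp(-2*t).
Step 4. Evaluate the standard form: now -4*t*exp(3*t)/3 + 4*exp(3*t)/9 + 2*exp(-2*t).
Answer: -4*t*exp(3*t)/3 + 4*exp(3*t)/9 + 2*exp(-2*t).


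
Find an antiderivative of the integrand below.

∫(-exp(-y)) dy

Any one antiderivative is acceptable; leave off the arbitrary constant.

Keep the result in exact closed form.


Answer: exp(-y).


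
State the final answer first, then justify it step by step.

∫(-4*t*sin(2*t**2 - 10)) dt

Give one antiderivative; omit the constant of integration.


The answer is cos(2*t**2 - 10).
Step 1. Substitute u = t**2 - 5, turning ∫(-4*t*sin(2*t**2 - 10)) dt into ∫(-2*sin(2*u)) du: now ∫(-2*sin(2*u)) du.
Step 2. Evaluate the standard form: now cos(2*u).
Step 3. Substitute back u = t**2 - 5: now cos(2*t**2 - 10).
Answer: cos(2*t**2 - 10).


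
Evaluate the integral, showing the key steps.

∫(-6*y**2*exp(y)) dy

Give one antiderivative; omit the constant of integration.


Step 1. Integrate ∫(-6*y**2*exp(y)) dy by parts with u = y**2, dv = (-6*exp(y)) dy, so v = -6*exp(y): now -6*y**2*exp(y) + ∫(12*y*exp(y)) dy.
Step 2. Integrate ∫(12*y*exp(y)) dy by parts with u = y, dv = (12*exp(y)) dy, so v = 12*exp(y): now -6*y**2*exp(y) + 12*y*exp(y) + ∫(-12*exp(y)) dy.
Step 3. Evaluate the standard form: now -6*y**2*exp(y) + 12*y*exp(y) - 12*exp(y).
Answer: -6*y**2*exp(y) + 12*y*exp(y) - 12*exp(y).


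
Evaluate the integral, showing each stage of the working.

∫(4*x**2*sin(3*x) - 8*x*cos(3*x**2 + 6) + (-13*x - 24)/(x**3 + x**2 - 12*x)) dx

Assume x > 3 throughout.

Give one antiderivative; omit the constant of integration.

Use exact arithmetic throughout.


Step 1. Rewrite: now ∫(-8*x*cos(3*x**2 + 6)) dx + ∫(4*x**2*sin(3*x)) dx + ∫((-13*x - 24)/(x**3 + x**2 - 12*x)) dx.
Step 2. Integrate ∫(4*x**2*sin(3*x)) dx by parts with u = x**2, dv = (4*sin(3*x)) dx, so v = -4*cos(3*x)/3: now -4*x**2*cos(3*x)/3 + ∫(8*x*cos(3*x)/3) dx + ∫(-8*x*cos(3*x**2 + 6)) dx + ∫((-13*x - 24)/(x**3 + x**2 - 12*x)) dx.
Step 3. Integrate ∫(8*x*cos(3*x)/3) dx by parts with u = x, dv = (8*cos(3*x)/3) dx, so v = 8*sin(3*x)/9: now -4*x**2*cos(3*x)/3 + 8*x*sin(3*x)/9 + ∫(-8*x*cos(3*x**2 + 6)) dx + ∫((-13*x - 24)/(x**3 + x**2 - 12*x)) dx + ∫(-8*sin(3*x)/9) dx.
Step 4. Evaluate the standard form: now -4*x**2*cos(3*x)/3 + 8*x*sin(3*x)/9 + 8*cos(3*x)/27 + ∫(-8*x*cos(3*x**2 + 6)) dx + ∫((-13*x - 24)/(x**3 + x**2 - 12*x)) dx.
Step 5. Decompose ∫((-13*x - 24)/(x**3 + x**2 - 12*x)) dx by partial fractions, (-13*x - 24)/(x**3 + x**2 - 12*x) = 1/(x + 4) - 3/(x - 3) + 2/x: now -4*x**2*cos(3*x)/3 + 8*x*sin(3*x)/9 + 8*cos(3*x)/27 + ∫(2/x) dx + ∫(-8*x*cos(3*x**2 + 6)) dx + ∫(-3/(x - 3)) dx + ∫(1/(x + 4)) dx.
Step 6. Evaluate the standard form [assuming x > -4]: now -4*x**2*cos(3*x)/3 + 8*x*sin(3*x)/9 + log(x + 4) + 8*cos(3*x)/27 + ∫(2/x) dx + ∫(-8*x*cos(3*x**2 + 6)) dx + ∫(-3/(x - 3)) dx.
Step 7. Evaluate the standard form [assuming x > 3]: now -4*x**2*cos(3*x)/3 + 8*x*sin(3*x)/9 - 3*log(x - 3) + log(x + 4) + 8*cos(3*x)/27 + ∫(2/x) dx + ∫(-8*x*cos(3*x**2 + 6)) dx.
Step 8. Evaluate the standard form [assuming x > 0]: now -4*x**2*cos(3*x)/3 + 8*x*sin(3*x)/9 + 2*log(x) - 3*log(x - 3) + log(x + 4) + 8*cos(3*x)/27 + ∫(-8*x*cos(3*x**2 + 6)) dx.
Step 9. Substitute u = x**2 + 2, turning ∫(-8*x*cos(3*x**2 + 6)) dx into ∫(-4*cos(3*u)) du: now -4*x**2*cos(3*x)/3 + 8*x*sin(3*x)/9 + 2*log(x) - 3*log(x - 3) + log(x + 4) + 8*cos(3*x)/27 + ∫(-4*cos(3*u)) du.
Step 10. Evaluate the standard form: now -4*x**2*cos(3*x)/3 + 8*x*sin(3*x)/9 + 2*log(x) - 3*log(x - 3) + log(x + 4) - 4*sin(3*u)/3 + 8*cos(3*x)/27.
Step 11. Substitute back u = x**2 + 2: now -4*x**2*cos(3*x)/3 + 8*x*sin(3*x)/9 + 2*log(x) - 3*log(x - 3) + log(x + 4) - 4*sin(3*x**2 + 6)/3 + 8*cos(3*x)/27.
Answer: -4*x**2*cos(3*x)/3 + 8*x*sin(3*x)/9 + 2*log(x) - 3*log(x - 3) + log(x + 4) - 4*sin(3*x**2 + 6)/3 + 8*cos(3*x)/27.


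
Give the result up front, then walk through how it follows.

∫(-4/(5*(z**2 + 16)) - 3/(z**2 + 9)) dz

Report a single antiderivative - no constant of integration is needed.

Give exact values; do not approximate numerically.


The answer is -atan(z/4)/5 - atan(z/3).
Step 1. Rewrite: now ∫(-3/(z**2 + 9)) dz + ∫(-4/(5*(z**2 + 16))) dz.
Step 2. Evaluate the standard form: now -atan(z/3) + ∫(-4/(5*(z**2 + 16))) dz.
Step 3. Evaluate the standard form: now -atan(z/4)/5 - atan(z/3).
Answer: -atan(z/4)/5 - atan(z/3).


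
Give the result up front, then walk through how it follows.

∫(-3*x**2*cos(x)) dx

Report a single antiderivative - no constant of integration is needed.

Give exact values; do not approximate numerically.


The answer is -3*x**2*sin(x) - 6*x*cos(x) + 6*sin(x).
Step 1. Integrate ∫(-3*x**2*cos(x)) dx by parts with u = x**2, dv = (-3*cos(x)) dx, so v = -3*sin(x): now -3*x**2*sin(x) + ∫(6*x*sin(x)) dx.
Step 2. Integrate ∫(6*x*sin(x)) dx by parts with u = x, dv = (6*sin(x)) dx, so v = -6*cos(x): now -3*x**2*sin(x) - 6*x*cos(x) + ∫(6*cos(x)) dx.
Step 3. Evaluate the standard form: now -3*x**2*sin(x) - 6*x*cos(x) + 6*sin(x).
Answer: -3*x**2*sin(x) - 6*x*cos(x) + 6*sin(x).


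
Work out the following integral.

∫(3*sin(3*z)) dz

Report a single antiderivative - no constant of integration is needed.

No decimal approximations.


Answer: -cos(3*z).


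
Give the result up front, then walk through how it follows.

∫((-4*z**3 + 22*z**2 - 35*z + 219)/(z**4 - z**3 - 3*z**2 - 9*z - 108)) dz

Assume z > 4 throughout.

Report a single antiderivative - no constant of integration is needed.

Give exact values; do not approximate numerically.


The answer is log(z - 4) - 5*log(z + 3) - atan(z/3)/3.
Step 1. Decompose ∫((-4*z**3 + 22*z**2 - 35*z + 219)/(z**4 - z**3 - 3*z**2 - 9*z - 108)) dz by partial fractions, (-4*z**3 + 22*z**2 - 35*z + 219)/(z**4 - z**3 - 3*z**2 - 9*z - 108) = -1/(z**2 + 9) - 5/(z + 3) + 1/(z - 4): now ∫(1/(z - 4)) dz + ∫(-5/(z + 3)) dz + ∫(-1/(z**2 + 9)) dz.
Step 2. Evaluate the standard form [assuming z > -3]: now -5*log(z + 3) + ∫(1/(z - 4)) dz + ∫(-1/(z**2 + 9)) dz.
Step 3. Evaluate the standard form [assuming z > 4]: now log(z - 4) - 5*log(z + 3) + ∫(-1/(z**2 + 9)) dz.
Step 4. Evaluate the standard form: now log(z - 4) - 5*log(z + 3) - atan(z/3)/3.
Answer: log(z - 4) - 5*log(z + 3) - atan(z/3)/3.


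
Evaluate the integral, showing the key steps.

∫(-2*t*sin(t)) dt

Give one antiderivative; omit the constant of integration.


Step 1. Integrate ∫(-2*t*sin(t)) dt by parts with u = t, dv = (-2*sin(t)) dt, so v = 2*cos(t): now 2*t*cos(t) + ∫(-2*cos(t)) dt.
Step 2. Evaluate the standard form: now 2*t*cos(t) - 2*sin(t).
Answer: 2*t*cos(t) - 2*sin(t).


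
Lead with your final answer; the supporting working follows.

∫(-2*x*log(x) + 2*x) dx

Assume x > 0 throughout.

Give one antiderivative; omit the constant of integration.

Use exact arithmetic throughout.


The answer is -x**2*log(x) + 3*x**2/2.
Step 1. Rewrite: now ∫(2*x) dx + ∫(-2*x*log(x)) dx.
Step 2. Integrate ∫(-2*x*log(x)) dx by parts with u = log(x), dv = (-2*x) dx, so v = -x**2 [assuming x > 0]: now -x**2*log(x) + ∫(x) dx + ∫(2*x) dx.
Step 3. Evaluate the standard form: now -x**2*log(x) + x**2/2 + ∫(2*x) dx.
Step 4. Evaluate the standard form: now -x**2*log(x) + 3*x**2/2.
Answer: -x**2*log(x) + 3*x**2/2.


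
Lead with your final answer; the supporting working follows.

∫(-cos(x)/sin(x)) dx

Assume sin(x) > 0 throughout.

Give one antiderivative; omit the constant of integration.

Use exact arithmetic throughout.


The answer is -log(sin(x)).
Step 1. Substitute u = sin(x), turning ∫(-cos(x)/sin(x)) dx into ∫(-1/u) du: now ∫(-1/u) du.
Step 2. Evaluate the standard form [assuming u > 0]: now -log(u).
Step 3. Substitute back u = sin(x): now -log(sin(x)).
Answer: -log(sin(x)).


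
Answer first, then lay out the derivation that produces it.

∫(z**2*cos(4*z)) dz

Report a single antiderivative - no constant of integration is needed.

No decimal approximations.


The answer is z**2*sin(4*z)/4 + z*cos(4*z)/8 - sin(4*z)/32.
Step 1. Integrate ∫(z**2*cos(4*z)) dz by parts with u = z**2, dv = (cos(4*z)) dz, so v = sin(4*z)/4: now z**2*sin(4*z)/4 + ∫(-z*sin(4*z)/2) dz.
Step 2. Integrate ∫(-z*sin(4*z)/2) dz by parts with u = z, dv = (-sin(4*z)/2) dz, so v = cos(4*z)/8: now z**2*sin(4*z)/4 + z*cos(4*z)/8 + ∫(-cos(4*z)/8) dz.
Step 3. Evaluate the standard form: now z**2*sin(4*z)/4 + z*cos(4*z)/8 - sin(4*z)/32.
Answer: z**2*sin(4*z)/4 + z*cos(4*z)/8 - sin(4*z)/32.


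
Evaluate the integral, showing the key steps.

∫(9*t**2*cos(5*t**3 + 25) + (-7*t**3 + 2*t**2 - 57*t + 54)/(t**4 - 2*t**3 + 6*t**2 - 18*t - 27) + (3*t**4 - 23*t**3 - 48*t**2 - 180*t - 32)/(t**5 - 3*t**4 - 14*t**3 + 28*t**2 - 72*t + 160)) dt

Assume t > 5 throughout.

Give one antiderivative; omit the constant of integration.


Step 1. Rewrite: now ∫(9*t**2*cos(5*t**3 + 25)) dt + ∫((-7*t**3 + 2*t**2 - 57*t + 54)/(t**4 - 2*t**3 + 6*t**2 - 18*t - 27)) dt + ∫((3*t**4 - 23*t**3 - 48*t**2 - 180*t - 32)/(t**5 - 3*t**4 - 14*t**3 + 28*t**2 - 72*t + 160)) dt.
Step 2. Decompose ∫((-7*t**3 + 2*t**2 - 57*t + 54)/(t**4 - 2*t**3 + 6*t**2 - 18*t - 27)) dt by partial fractions, (-7*t**3 + 2*t**2 - 57*t + 54)/(t**4 - 2*t**3 + 6*t**2 - 18*t - 27) = -3/(t**2 + 9) - 3/(t + 1) - 4/(t - 3): now ∫(9*t**2*cos(5*t**3 + 25)) dt + ∫((3*t**4 - 23*t**3 - 48*t**2 - 180*t - 32)/(t**5 - 3*t**4 - 14*t**3 + 28*t**2 - 72*t + 160)) dt + ∫(-4/(t - 3)) dt + ∫(-3/(t + 1)) dt + ∫(-3/(t**2 + 9)) dt.
Step 3. Evaluate the standard form [assuming t > 3]: now -4*log(t - 3) + ∫(9*t**2*cos(5*t**3 + 25)) dt + ∫((3*t**4 - 23*t**3 - 48*t**2 - 180*t - 32)/(t**5 - 3*t**4 - 14*t**3 + 28*t**2 - 72*t + 160)) dt + ∫(-3/(t + 1)) dt + ∫(-3/(t**2 + 9)) dt.
Step 4. Evaluate the standard form [assuming t > -1]: now -4*log(t - 3) - 3*log(t + 1) + ∫(9*t**2*cos(5*t**3 + 25)) dt + ∫((3*t**4 - 23*t**3 - 48*t**2 - 180*t - 32)/(t**5 - 3*t**4 - 14*t**3 + 28*t**2 - 72*t + 160)) dt + ∫(-3/(t**2 + 9)) dt.
Step 5. Evaluate the standard form: now -4*log(t - 3) - 3*log(t + 1) - atan(t/3) + ∫(9*t**2*cos(5*t**3 + 25)) dt + ∫((3*t**4 - 23*t**3 - 48*t**2 - 180*t - 32)/(t**5 - 3*t**4 - 14*t**3 + 28*t**2 - 72*t + 160)) dt.
Step 6. Decompose ∫((3*t**4 - 23*t**3 - 48*t**2 - 180*t - 32)/(t**5 - 3*t**4 - 14*t**3 + 28*t**2 - 72*t + 160)) dt by partial fractions, (3*t**4 - 23*t**3 - 48*t**2 - 180*t - 32)/(t**5 - 3*t**4 - 14*t**3 + 28*t**2 - 72*t + 160) = 4/(t**2 + 4) + 2/(t + 4) + 5/(t - 2) - 4/(t - 5): now -4*log(t - 3) - 3*log(t + 1) - atan(t/3) + ∫(9*t**2*cos(5*t**3 + 25)) dt + ∫(-4/(t - 5)) dt + ∫(5/(t - 2)) dt + ∫(2/(t + 4)) dt + ∫(4/(t**2 + 4)) dt.
Step 7. Evaluate the standard form [assuming t > 5]: now -4*log(t - 5) - 4*log(t - 3) - 3*log(t + 1) - atan(t/3) + ∫(9*t**2*cos(5*t**3 + 25)) dt + ∫(5/(t - 2)) dt + ∫(2/(t + 4)) dt + ∫(4/(t**2 + 4)) dt.
Step 8. Evaluate the standard form [assuming t > -4]: now -4*log(t - 5) - 4*log(t - 3) - 3*log(t + 1) + 2*log(t + 4) - atan(t/3) + ∫(9*t**2*cos(5*t**3 + 25)) dt + ∫(5/(t - 2)) dt + ∫(4/(t**2 + 4)) dt.
Step 9. Evaluate the standard form [assuming t > 2]: now -4*log(t - 5) - 4*log(t - 3) + 5*log(t - 2) - 3*log(t + 1) + 2*log(t + 4) - atan(t/3) + ∫(9*t**2*cos(5*t**3 + 25)) dt + ∫(4/(t**2 + 4)) dt.
Step 10. Evaluate the standard form: now -4*log(t - 5) - 4*log(t - 3) + 5*log(t - 2) - 3*log(t + 1) + 2*log(t + 4) - atan(t/3) + 2*atan(t/2) + ∫(9*t**2*cos(5*t**3 + 25)) dt.
Step 11. Substitute u = t**3 + 5, turning ∫(9*t**2*cos(5*t**3 + 25)) dt into ∫(3*cos(5*u)) du: now -4*log(t - 5) - 4*log(t - 3) + 5*log(t - 2) - 3*log(t + 1) + 2*log(t + 4) - atan(t/3) + 2*atan(t/2) + ∫(3*cos(5*u)) du.
Step 12. Evaluate the standard form: now -4*log(t - 5) - 4*log(t - 3) + 5*log(t - 2) - 3*log(t + 1) + 2*log(t + 4) + 3*sin(5*u)/5 - atan(t/3) + 2*atan(t/2).
Step 13. Substitute back u = t**3 + 5: now -4*log(t - 5) - 4*log(t - 3) + 5*log(t - 2) - 3*log(t + 1) + 2*log(t + 4) + 3*sin(5*t**3 + 25)/5 - atan(t/3) + 2*atan(t/2).
Answer: -4*log(t - 5) - 4*log(t - 3) + 5*log(t - 2) - 3*log(t + 1) + 2*log(t + 4) + 3*sin(5*t**3 + 25)/5 - atan(t/3) + 2*atan(t/2).


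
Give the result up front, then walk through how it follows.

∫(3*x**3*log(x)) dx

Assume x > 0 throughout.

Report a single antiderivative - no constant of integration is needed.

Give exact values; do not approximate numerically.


The answer is 3*x**4*log(x)/4 - 3*x**4/16.
Step 1. Integrate ∫(3*x**3*log(x)) dx by parts with u = log(x), dv = (3*x**3) dx, so v = 3*x**4/4 [assuming x > 0]: now 3*x**4*log(x)/4 + ∫(-3*x**3/4) dx.
Step 2. Evaluate the standard form: now 3*x**4*log(x)/4 - 3*x**4/16.
Answer: 3*x**4*log(x)/4 - 3*x**4/16.


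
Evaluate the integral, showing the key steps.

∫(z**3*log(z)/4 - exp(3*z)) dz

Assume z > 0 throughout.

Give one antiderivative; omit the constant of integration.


Step 1. Rewrite: now ∫(z**3*log(z)/4) dz + ∫(-exp(3*z)) dz.
Step 2. Evaluate the standard form: now -exp(3*z)/3 + ∫(z**3*log(z)/4) dz.
Step 3. Integrate ∫(z**3*log(z)/4) dz by parts with u = log(z), dv = (z**3/4) dz, so v = z**4/16 [assuming z > 0]: now z**4*log(z)/16 - exp(3*z)/3 + ∫(-z**3/16) dz.
Step 4. Evaluate the standard form: now z**4*log(z)/16 - z**4/64 - exp(3*z)/3.
Answer: z**4*log(z)/16 - z**4/64 - exp(3*z)/3.


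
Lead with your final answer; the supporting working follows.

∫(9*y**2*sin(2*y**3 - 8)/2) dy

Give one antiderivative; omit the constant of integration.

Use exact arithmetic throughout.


The answer is -3*cos(2*y**3 - 8)/4.
Step 1. Substitute u = y**3 - 4, turning ∫(9*y**2*sin(2*y**3 - 8)/2) dy into ∫(3*sin(2*u)/2) du: now ∫(3*sin(2*u)/2) du.
Step 2. Evaluate the standard form: now -3*cos(2*u)/4.
Step 3. Substitute back u = y**3 - 4: now -3*cos(2*y**3 - 8)/4.
Answer: -3*cos(2*y**3 - 8)/4.


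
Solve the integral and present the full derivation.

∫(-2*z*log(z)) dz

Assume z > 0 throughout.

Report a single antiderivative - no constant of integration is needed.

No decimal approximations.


Step 1. Integrate ∫(-2*z*log(z)) dz by parts with u = log(z), dv = (-2*z) dz, so v = -z**2 [assuming z > 0]: now -z**2*log(z) + ∫(z) dz.
Step 2. Evaluate the standard form: now -z**2*log(z) + z**2/2.
Answer: -z**2*log(z) + z**2/2.


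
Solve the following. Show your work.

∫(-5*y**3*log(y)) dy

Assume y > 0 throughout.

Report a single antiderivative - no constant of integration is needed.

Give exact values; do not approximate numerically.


Step 1. Integrate ∫(-5*y**3*log(y)) dy by parts with u = log(y), dv = (-5*y**3) dy, so v = -5*y**4/4 [assuming y > 0]: now -5*y**4*log(y)/4 + ∫(5*y**3/4) dy.
Step 2. Evaluate the standard form: now -5*y**4*log(y)/4 + 5*y**4/16.
Answer: -5*y**4*log(y)/4 + 5*y**4/16.


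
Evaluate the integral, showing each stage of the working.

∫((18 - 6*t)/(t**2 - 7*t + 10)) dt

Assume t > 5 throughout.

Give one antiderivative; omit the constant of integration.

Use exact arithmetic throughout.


Step 1. Decompose ∫((18 - 6*t)/(t**2 - 7*t + 10)) dt by partial fractions, (18 - 6*t)/(t**2 - 7*t + 10) = -2/(t - 2) - 4/(t - 5): now ∫(-4/(t - 5)) dt + ∫(-2/(t - 2)) dt.
Step 2. Evaluate the standard form [assuming t > 2]: now -2*log(t - 2) + ∫(-4/(t - 5)) dt.
Step 3. Evaluate the standard form [assuming t > 5]: now -4*log(t - 5) - 2*log(t - 2).
Answer: -4*log(t - 5) - 2*log(t - 2).


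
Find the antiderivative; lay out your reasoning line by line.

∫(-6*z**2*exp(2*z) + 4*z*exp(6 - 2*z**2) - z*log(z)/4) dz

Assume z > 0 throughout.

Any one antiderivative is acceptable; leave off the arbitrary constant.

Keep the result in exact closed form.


Step 1. Rewrite: now ∫(4*z*exp(6 - 2*z**2)) dz + ∫(-z*log(z)/4) dz + ∫(-6*z**2*exp(2*z)) dz.
Step 2. Substitute u = z**2 - 3, turning ∫(4*z*exp(6 - 2*z**2)) dz into ∫(2*exp(-2*u)) du: now ∫(-z*log(z)/4) dz + ∫(-6*z**2*exp(2*z)) dz + ∫(2*exp(-2*u)) du.
Step 3. Evaluate the standard form: now ∫(-z*log(z)/4) dz + ∫(-6*z**2*exp(2*z)) dz - exp(-2*u).
Step 4. Substitute back u = z**2 - 3: now -exp(6 - 2*z**2) + ∫(-z*log(z)/4) dz + ∫(-6*z**2*exp(2*z)) dz.
Step 5. Integrate ∫(-z*log(z)/4) dz by parts with u = log(z), dv = (-z/4) dz, so v = -z**2/8 [assuming z > 0]: now -z**2*log(z)/8 - exp(6 - 2*z**2) + ∫(z/8) dz + ∫(-6*z**2*exp(2*z)) dz.
Step 6. Evaluate the standard form: now -z**2*log(z)/8 + z**2/16 - exp(6 - 2*z**2) + ∫(-6*z**2*exp(2*z)) dz.
Step 7. Integrate ∫(-6*z**2*exp(2*z)) dz by parts with u = z**2, dv = (-6*exp(2*z)) dz, so v = -3*exp(2*z): now -3*z**2*exp(2*z) - z**2*log(z)/8 + z**2/16 - exp(6 - 2*z**2) + ∫(6*z*exp(2*z)) dz.
Step 8. Integrate ∫(6*z*exp(2*z)) dz by parts with u = z, dv = (6*exp(2*z)) dz, so v = 3*exp(2*z): now -3*z**2*exp(2*z) - z**2*log(z)/8 + z**2/16 + 3*z*exp(2*z) - exp(6 - 2*z**2) + ∫(-3*exp(2*z)) dz.
Step 9. Evaluate the standard form: now -3*z**2*exp(2*z) - z**2*log(z)/8 + z**2/16 + 3*z*exp(2*z) - 3*exp(2*z)/2 - exp(6 - 2*z**2).
Answer: -3*z**2*exp(2*z) - z**2*log(z)/8 + z**2/16 + 3*z*exp(2*z) - 3*exp(2*z)/2 - exp(6 - 2*z**2).


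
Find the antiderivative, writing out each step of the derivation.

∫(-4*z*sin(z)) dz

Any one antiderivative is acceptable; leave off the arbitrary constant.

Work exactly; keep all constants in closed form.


Step 1. Integrate ∫(-4*z*sin(z)) dz by parts with u = z, dv = (-4*sin(z)) dz, so v = 4*cos(z): now 4*z*cos(z) + ∫(-4*cos(z)) dz.
Step 2. Evaluate the standard form: now 4*z*cos(z) - 4*sin(z).
Answer: 4*z*cos(z) - 4*sin(z).


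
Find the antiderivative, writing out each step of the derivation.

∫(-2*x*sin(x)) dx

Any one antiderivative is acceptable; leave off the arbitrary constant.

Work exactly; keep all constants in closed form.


Step 1. Integrate ∫(-2*x*sin(x)) dx by parts with u = x, dv = (-2*sin(x)) dx, so v = 2*cos(x): now 2*x*cos(x) + ∫(-2*cos(x)) dx.
Step 2. Evaluate the standard form: now 2*x*cos(x) - 2*sin(x).
Answer: 2*x*cos(x) - 2*sin(x).


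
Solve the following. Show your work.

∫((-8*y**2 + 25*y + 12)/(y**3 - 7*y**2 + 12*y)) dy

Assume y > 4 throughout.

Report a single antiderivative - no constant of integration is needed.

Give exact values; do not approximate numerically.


Step 1. Decompose ∫((-8*y**2 + 25*y + 12)/(y**3 - 7*y**2 + 12*y)) dy by partial fractions, (-8*y**2 + 25*y + 12)/(y**3 - 7*y**2 + 12*y) = -5/(y - 3) - 4/(y - 4) + 1/y: now ∫(1/y) dy + ∫(-4/(y - 4)) dy + ∫(-5/(y - 3)) dy.
Step 2. Evaluate the standard form [assuming y > 3]: now -5*log(y - 3) + ∫(1/y) dy + ∫(-4/(y - 4)) dy.
Step 3. Evaluate the standard form [assuming y > 4]: now -4*log(y - 4) - 5*log(y - 3) + ∫(1/y) dy.
Step 4. Evaluate the standard form [assuming y > 0]: now log(y) - 4*log(y - 4) - 5*log(y - 3).
Answer: log(y) - 4*log(y - 4) - 5*log(y - 3).


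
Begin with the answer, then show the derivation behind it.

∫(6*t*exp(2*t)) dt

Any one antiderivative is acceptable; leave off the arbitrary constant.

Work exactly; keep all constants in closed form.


The answer is 3*t*exp(2*t) - 3*exp(2*t)/2.
Step 1. Integrate ∫(6*t*exp(2*t)) dt by parts with u = t, dv = (6*exp(2*t)) dt, so v = 3*exp(2*t): now 3*t*exp(2*t) + ∫(-3*exp(2*t)) dt.
Step 2. Evaluate the standard form: now 3*t*exp(2*t) - 3*exp(2*t)/2.
Answer: 3*t*exp(2*t) - 3*exp(2*t)/2.


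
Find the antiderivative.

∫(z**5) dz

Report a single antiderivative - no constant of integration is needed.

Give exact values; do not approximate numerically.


Answer: z**6/6.


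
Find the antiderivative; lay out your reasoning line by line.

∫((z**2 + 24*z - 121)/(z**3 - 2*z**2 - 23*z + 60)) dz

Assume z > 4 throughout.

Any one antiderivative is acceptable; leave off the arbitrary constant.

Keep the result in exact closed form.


Step 1. Decompose ∫((z**2 + 24*z - 121)/(z**3 - 2*z**2 - 23*z + 60)) dz by partial fractions, (z**2 + 24*z - 121)/(z**3 - 2*z**2 - 23*z + 60) = -3/(z + 5) + 5/(z - 3) - 1/(z - 4): now ∫(-1/(z - 4)) dz + ∫(5/(z - 3)) dz + ∫(-3/(z + 5)) dz.
Step 2. Evaluate the standard form [assuming z > -5]: now -3*log(z + 5) + ∫(-1/(z - 4)) dz + ∫(5/(z - 3)) dz.
Step 3. Evaluate the standard form [assuming z > 4]: now -log(z - 4) - 3*log(z + 5) + ∫(5/(z - 3)) dz.
Step 4. Evaluate the standard form [assuming z > 3]: now -log(z - 4) + 5*log(z - 3) - 3*log(z + 5).
Answer: -log(z - 4) + 5*log(z - 3) - 3*log(z + 5).


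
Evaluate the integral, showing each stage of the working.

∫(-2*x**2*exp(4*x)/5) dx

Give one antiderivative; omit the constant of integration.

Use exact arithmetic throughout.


Step 1. Integrate ∫(-2*x**2*exp(4*x)/5) dx by parts with u = x**2, dv = (-2*exp(4*x)/5) dx, so v = -exp(4*x)/10: now -x**2*exp(4*x)/10 + ∫(x*exp(4*x)/5) dx.
Step 2. Integrate ∫(x*exp(4*x)/5) dx by parts with u = x, dv = (exp(4*x)/5) dx, so v = exp(4*x)/20: now -x**2*exp(4*x)/10 + x*exp(4*x)/20 + ∫(-exp(4*x)/20) dx.
Step 3. Evaluate the standard form: now -x**2*exp(4*x)/10 + x*exp(4*x)/20 - exp(4*x)/80.
Answer: -x**2*exp(4*x)/10 + x*exp(4*x)/20 - exp(4*x)/80.


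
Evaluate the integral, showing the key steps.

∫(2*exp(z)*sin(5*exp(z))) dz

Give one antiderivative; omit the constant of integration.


Step 1. Substitute u = exp(z), turning ∫(2*exp(z)*sin(5*exp(z))) dz into ∫(2*sin(5*u)) du: now ∫(2*sin(5*u)) du.
Step 2. Evaluate the standard form: now -2*cos(5*u)/5.
Step 3. Substitute back u = exp(z): now -2*cos(5*exp(z))/5.
Answer: -2*cos(5*exp(z))/5.


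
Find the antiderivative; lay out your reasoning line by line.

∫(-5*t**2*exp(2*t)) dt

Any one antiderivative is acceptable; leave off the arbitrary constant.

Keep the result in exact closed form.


Step 1. Integrate ∫(-5*t**2*exp(2*t)) dt by parts with u = t**2, dv = (-5*exp(2*t)) dt, so v = -5*exp(2*t)/2: now -5*t**2*exp(2*t)/2 + ∫(5*t*exp(2*t)) dt.
Step 2. Integrate ∫(5*t*exp(2*t)) dt by parts with u = t, dv = (5*exp(2*t)) dt, so v = 5*exp(2*t)/2: now -5*t**2*exp(2*t)/2 + 5*t*exp(2*t)/2 + ∫(-5*exp(2*t)/2) dt.
Step 3. Evaluate the standard form: now -5*t**2*exp(2*t)/2 + 5*t*exp(2*t)/2 - 5*exp(2*t)/4.
Answer: -5*t**2*exp(2*t)/2 + 5*t*exp(2*t)/2 - 5*exp(2*t)/4.


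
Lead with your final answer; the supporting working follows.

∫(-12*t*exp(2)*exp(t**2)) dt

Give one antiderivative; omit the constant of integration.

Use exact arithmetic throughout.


The answer is -6*exp(t**2 + 2).
Step 1. Substitute u = t**2 + 2, turning ∫(-12*t*exp(2)*exp(t**2)) dt into ∫(-6*exp(u)) du: now ∫(-6*exp(u)) du.
Step 2. Evaluate the standard form: now -6*exp(u).
Step 3. Substitute back u = t**2 + 2: now -6*exp(t**2 + 2).
Answer: -6*exp(t**2 + 2).


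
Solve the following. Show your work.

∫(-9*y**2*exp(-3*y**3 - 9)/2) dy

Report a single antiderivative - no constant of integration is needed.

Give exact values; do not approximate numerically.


Step 1. Substitute u = y**3 + 3, turning ∫(-9*y**2*exp(-3*y**3 - 9)/2) dy into ∫(-3*exp(-3*u)/2) du: now ∫(-3*exp(-3*u)/2) du.
Step 2. Evaluate the standard form: now exp(-3*u)/2.
Step 3. Substitute back u = y**3 + 3: now exp(-3*y**3 - 9)/2.
Answer: exp(-3*y**3 - 9)/2.


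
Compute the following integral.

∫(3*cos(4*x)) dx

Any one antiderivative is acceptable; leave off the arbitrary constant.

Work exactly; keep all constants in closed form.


Answer: 3*sin(4*x)/4.


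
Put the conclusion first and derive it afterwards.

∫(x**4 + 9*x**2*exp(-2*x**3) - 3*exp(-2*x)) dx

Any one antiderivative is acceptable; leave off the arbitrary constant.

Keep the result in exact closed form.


The answer is x**5/5 - 3*exp(-2*x**3)/2 + 3*exp(-2*x)/2.
Step 1. Rewrite: now ∫(x**4) dx + ∫(9*x**2*exp(-2*x**3)) dx + ∫(-3*exp(-2*x)) dx.
Step 2. Substitute u = x**3, turning ∫(9*x**2*exp(-2*x**3)) dx into ∫(3*exp(-2*u)) du: now ∫(x**4) dx + ∫(3*exp(-2*u)) du + ∫(-3*exp(-2*x)) dx.
Step 3. Evaluate the standard form: now ∫(x**4) dx + ∫(-3*exp(-2*x)) dx - 3*exp(-2*u)/2.
Step 4. Substitute back u = x**3: now ∫(x**4) dx + ∫(-3*exp(-2*x)) dx - 3*exp(-2*x**3)/2.
Step 5. Evaluate the standard form: now ∫(x**4) dx - 3*exp(-2*x**3)/2 + 3*exp(-2*x)/2.
Step 6. Evaluate the standard form: now x**5/5 - 3*exp(-2*x**3)/2 + 3*exp(-2*x)/2.
Answer: x**5/5 - 3*exp(-2*x**3)/2 + 3*exp(-2*x)/2.


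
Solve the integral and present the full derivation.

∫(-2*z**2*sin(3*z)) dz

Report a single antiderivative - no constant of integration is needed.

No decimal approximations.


Step 1. Integrate ∫(-2*z**2*sin(3*z)) dz by parts with u = z**2, dv = (-2*sin(3*z)) dz, so v = 2*cos(3*z)/3: now 2*z**2*cos(3*z)/3 + ∫(-4*z*cos(3*z)/3) dz.
Step 2. Integrate ∫(-4*z*cos(3*z)/3) dz by parts with u = z, dv = (-4*cos(3*z)/3) dz, so v = -4*sin(3*z)/9: now 2*z**2*cos(3*z)/3 - 4*z*sin(3*z)/9 + ∫(4*sin(3*z)/9) dz.
Step 3. Evaluate the standard form: now 2*z**2*cos(3*z)/3 - 4*z*sin(3*z)/9 - 4*cos(3*z)/27.
Answer: 2*z**2*cos(3*z)/3 - 4*z*sin(3*z)/9 - 4*cos(3*z)/27.


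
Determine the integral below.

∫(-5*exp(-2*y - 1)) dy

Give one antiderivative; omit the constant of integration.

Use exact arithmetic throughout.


Answer: 5*exp(-2*y - 1)/2.


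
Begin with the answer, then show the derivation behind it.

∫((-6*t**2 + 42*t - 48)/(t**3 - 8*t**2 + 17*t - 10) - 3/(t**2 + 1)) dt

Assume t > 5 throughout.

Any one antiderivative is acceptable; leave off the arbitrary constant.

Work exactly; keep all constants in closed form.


The answer is log(t - 5) - 4*log(t - 2) - 3*log(t - 1) - 3*atan(t).
Step 1. Rewrite: now ∫((-6*t**2 + 42*t - 48)/(t**3 - 8*t**2 + 17*t - 10)) dt + ∫(-3/(t**2 + 1)) dt.
Step 2. Decompose ∫((-6*t**2 + 42*t - 48)/(t**3 - 8*t**2 + 17*t - 10)) dt by partial fractions, (-6*t**2 + 42*t - 48)/(t**3 - 8*t**2 + 17*t - 10) = -3/(t - 1) - 4/(t - 2) + 1/(t - 5): now ∫(1/(t - 5)) dt + ∫(-4/(t - 2)) dt + ∫(-3/(t - 1)) dt + ∫(-3/(t**2 + 1)) dt.
Step 3. Evaluate the standard form [assuming t > 5]: now log(t - 5) + ∫(-4/(t - 2)) dt + ∫(-3/(t - 1)) dt + ∫(-3/(t**2 + 1)) dt.
Step 4. Evaluate the standard form [assuming t > 1]: now log(t - 5) - 3*log(t - 1) + ∫(-4/(t - 2)) dt + ∫(-3/(t**2 + 1)) dt.
Step 5. Evaluate the standard form [assuming t > 2]: now log(t - 5) - 4*log(t - 2) - 3*log(t - 1) + ∫(-3/(t**2 + 1)) dt.
Step 6. Evaluate the standard form: now log(t - 5) - 4*log(t - 2) - 3*log(t - 1) - 3*atan(t).
Answer: log(t - 5) - 4*log(t - 2) - 3*log(t - 1) - 3*atan(t).


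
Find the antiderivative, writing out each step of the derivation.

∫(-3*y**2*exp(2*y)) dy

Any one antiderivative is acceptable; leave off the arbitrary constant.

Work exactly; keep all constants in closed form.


Step 1. Integrate ∫(-3*y**2*exp(2*y)) dy by parts with u = y**2, dv = (-3*exp(2*y)) dy, so v = -3*exp(2*y)/2: now -3*y**2*exp(2*y)/2 + ∫(3*y*exp(2*y)) dy.
Step 2. Integrate ∫(3*y*exp(2*y)) dy by parts with u = y, dv = (3*exp(2*y)) dy, so v = 3*exp(2*y)/2: now -3*y**2*exp(2*y)/2 + 3*y*exp(2*y)/2 + ∫(-3*exp(2*y)/2) dy.
Step 3. Evaluate the standard form: now -3*y**2*exp(2*y)/2 + 3*y*exp(2*y)/2 - 3*exp(2*y)/4.
Answer: -3*y**2*exp(2*y)/2 + 3*y*exp(2*y)/2 - 3*exp(2*y)/4.


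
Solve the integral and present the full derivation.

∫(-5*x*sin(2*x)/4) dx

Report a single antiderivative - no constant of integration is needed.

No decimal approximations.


Step 1. Integrate ∫(-5*x*sin(2*x)/4) dx by parts with u = x, dv = (-5*sin(2*x)/4) dx, so v = 5*cos(2*x)/8: now 5*x*cos(2*x)/8 + ∫(-5*cos(2*x)/8) dx.
Step 2. Evaluate the standard form: now 5*x*cos(2*x)/8 - 5*sin(2*x)/16.
Answer: 5*x*cos(2*x)/8 - 5*sin(2*x)/16.


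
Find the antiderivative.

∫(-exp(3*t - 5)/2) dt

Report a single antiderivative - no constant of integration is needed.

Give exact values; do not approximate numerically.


Answer: -exp(3*t - 5)/6.


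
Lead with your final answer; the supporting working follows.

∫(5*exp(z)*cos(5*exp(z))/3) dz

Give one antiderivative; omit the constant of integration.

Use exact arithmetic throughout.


The answer is sin(5*exp(z))/3.
Step 1. Substitute u = exp(z), turning ∫(5*exp(z)*cos(5*exp(z))/3) dz into ∫(5*cos(5*u)/3) du: now ∫(5*cos(5*u)/3) du.
Step 2. Evaluate the standard form: now sin(5*u)/3.
Step 3. Substitute back u = exp(z): now sin(5*exp(z))/3.
Answer: sin(5*exp(z))/3.


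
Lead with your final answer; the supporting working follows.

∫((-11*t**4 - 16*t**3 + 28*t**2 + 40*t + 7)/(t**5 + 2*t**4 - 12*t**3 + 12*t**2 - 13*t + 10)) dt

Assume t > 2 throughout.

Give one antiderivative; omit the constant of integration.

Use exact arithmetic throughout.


The answer is -3*log(t - 2) - 4*log(t - 1) - 4*log(t + 5) - 4*atan(t).
Step 1. Decompose ∫((-11*t**4 - 16*t**3 + 28*t**2 + 40*t + 7)/(t**5 + 2*t**4 - 12*t**3 + 12*t**2 - 13*t + 10)) dt by partial fractions, (-11*t**4 - 16*t**3 + 28*t**2 + 40*t + 7)/(t**5 + 2*t**4 - 12*t**3 + 12*t**2 - 13*t + 10) = -4/(t**2 + 1) - 4/(t + 5) - 4/(t - 1) - 3/(t - 2): now ∫(-3/(t - 2)) dt + ∫(-4/(t - 1)) dt + ∫(-4/(t + 5)) dt + ∫(-4/(t**2 + 1)) dt.
Step 2. Evaluate the standard form [assuming t > -5]: now -4*log(t + 5) + ∫(-3/(t - 2)) dt + ∫(-4/(t - 1)) dt + ∫(-4/(t**2 + 1)) dt.
Step 3. Evaluate the standard form [assuming t > 1]: now -4*log(t - 1) - 4*log(t + 5) + ∫(-3/(t - 2)) dt + ∫(-4/(t**2 + 1)) dt.
Step 4. Evaluate the standard form [assuming t > 2]: now -3*log(t - 2) - 4*log(t - 1) - 4*log(t + 5) + ∫(-4/(t**2 + 1)) dt.
Step 5. Evaluate the standard form: now -3*log(t - 2) - 4*log(t - 1) - 4*log(t + 5) - 4*atan(t).
Answer: -3*log(t - 2) - 4*log(t - 1) - 4*log(t + 5) - 4*atan(t).


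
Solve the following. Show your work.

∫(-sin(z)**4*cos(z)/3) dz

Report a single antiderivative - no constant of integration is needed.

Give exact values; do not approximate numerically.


Step 1. Substitute u = sin(z), turning ∫(-sin(z)**4*cos(z)/3) dz into ∫(-u**4/3) du: now ∫(-u**4/3) du.
Step 2. Evaluate the standard form: now -u**5/15.
Step 3. Substitute back u = sin(z): now -sin(z)**5/15.
Answer: -sin(z)**5/15.


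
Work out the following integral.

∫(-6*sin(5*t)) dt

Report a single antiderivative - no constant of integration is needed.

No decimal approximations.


Answer: 6*cos(5*t)/5.


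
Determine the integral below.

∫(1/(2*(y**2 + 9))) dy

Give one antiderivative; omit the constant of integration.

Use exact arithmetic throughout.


Answer: atan(y/3)/6.


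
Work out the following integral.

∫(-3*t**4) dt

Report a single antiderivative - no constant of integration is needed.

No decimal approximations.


Answer: -3*t**5/5.


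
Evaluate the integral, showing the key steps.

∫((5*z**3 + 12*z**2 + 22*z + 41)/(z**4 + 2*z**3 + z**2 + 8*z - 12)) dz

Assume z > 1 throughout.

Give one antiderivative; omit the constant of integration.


Step 1. Decompose ∫((5*z**3 + 12*z**2 + 22*z + 41)/(z**4 + 2*z**3 + z**2 + 8*z - 12)) dz by partial fractions, (5*z**3 + 12*z**2 + 22*z + 41)/(z**4 + 2*z**3 + z**2 + 8*z - 12) = 1/(z**2 + 4) + 1/(z + 3) + 4/(z - 1): now ∫(4/(z - 1)) dz + ∫(1/(z + 3)) dz + ∫(1/(z**2 + 4)) dz.
Step 2. Evaluate the standard form [assuming z > 1]: now 4*log(z - 1) + ∫(1/(z + 3)) dz + ∫(1/(z**2 + 4)) dz.
Step 3. Evaluate the standard form [assuming z > -3]: now 4*log(z - 1) + log(z + 3) + ∫(1/(z**2 + 4)) dz.
Step 4. Evaluate the standard form: now 4*log(z - 1) + log(z + 3) + atan(z/2)/2.
Answer: 4*log(z - 1) + log(z + 3) + atan(z/2)/2.
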